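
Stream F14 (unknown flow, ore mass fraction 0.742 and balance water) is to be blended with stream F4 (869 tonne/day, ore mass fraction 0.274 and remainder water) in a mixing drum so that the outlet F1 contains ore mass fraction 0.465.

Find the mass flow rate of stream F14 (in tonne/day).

599.2 tonne/day

Let F14 be the unknown flow. Total out = 869 + F14.
ore balance: 238.11 + 0.742·F14 = 0.465·(869 + F14)
(0.742 − 0.465)·F14 = 0.465×869 − 238.11 = 165.98
F14 = 165.98 / 0.277 = 599.2 tonne/day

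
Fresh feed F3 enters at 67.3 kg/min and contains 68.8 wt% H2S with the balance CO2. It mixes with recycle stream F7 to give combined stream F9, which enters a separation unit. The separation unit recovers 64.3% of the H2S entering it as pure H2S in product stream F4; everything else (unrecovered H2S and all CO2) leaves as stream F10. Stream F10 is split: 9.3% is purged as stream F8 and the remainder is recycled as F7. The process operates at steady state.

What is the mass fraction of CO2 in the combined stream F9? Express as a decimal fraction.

0.767

CO2 enters only via F3 and leaves only via the purge: 67.3×0.312 = 0.093×(CO2 in F10), and the separation unit passes all CO2, so CO2 in F9 = CO2 in F10 = 225.78 kg/min.
H2S in F9: m_A = 67.3×0.688 + (1−0.093)·(1−0.643)·m_A, so m_A = 46.302/0.6762 = 68.474 kg/min.
F9 = 68.474 + 225.78 = 294.25 kg/min.
CO2 fraction in F9 = 225.78/294.25 = 0.767.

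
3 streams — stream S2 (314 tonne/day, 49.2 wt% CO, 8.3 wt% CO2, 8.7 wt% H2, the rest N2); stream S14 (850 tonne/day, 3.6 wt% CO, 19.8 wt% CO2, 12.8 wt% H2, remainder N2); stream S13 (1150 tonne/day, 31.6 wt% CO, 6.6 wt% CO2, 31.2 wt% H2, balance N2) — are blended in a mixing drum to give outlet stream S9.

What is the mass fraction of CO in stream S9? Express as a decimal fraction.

0.237

Total flow out = 314 + 850 + 1150 = 2314 tonne/day.
CO in = 314×0.492 + 850×0.036 + 1150×0.316 = 548.49 tonne/day.
CO mass fraction in S9 = 548.49/2314 = 0.237.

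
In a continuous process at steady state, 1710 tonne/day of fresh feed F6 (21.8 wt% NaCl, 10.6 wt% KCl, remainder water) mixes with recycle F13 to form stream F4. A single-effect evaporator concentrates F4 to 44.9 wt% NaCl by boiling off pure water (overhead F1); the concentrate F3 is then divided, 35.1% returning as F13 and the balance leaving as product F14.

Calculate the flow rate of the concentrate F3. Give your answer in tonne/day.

1279 tonne/day

Overall NaCl balance (none leaves overhead): NaCl in fresh feed = NaCl in product, i.e. 1710×0.218 = (1−0.351)·F3·0.449.
F3 = 372.78/(0.449×0.649) = 1279.3 tonne/day.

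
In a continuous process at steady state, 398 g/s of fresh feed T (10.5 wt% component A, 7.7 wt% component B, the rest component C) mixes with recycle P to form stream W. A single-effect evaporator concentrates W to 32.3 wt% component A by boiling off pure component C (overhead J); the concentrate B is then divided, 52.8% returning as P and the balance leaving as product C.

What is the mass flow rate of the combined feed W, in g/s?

542.7 g/s

Overall component A balance (none leaves overhead): component A in fresh feed = component A in product, i.e. 398×0.105 = (1−0.528)·B·0.323.
B = 41.79/(0.323×0.472) = 274.11 g/s.
Recycle P = 0.528×274.11 = 144.73 g/s.
Combined feed W = 398 + 144.73 = 542.73 g/s.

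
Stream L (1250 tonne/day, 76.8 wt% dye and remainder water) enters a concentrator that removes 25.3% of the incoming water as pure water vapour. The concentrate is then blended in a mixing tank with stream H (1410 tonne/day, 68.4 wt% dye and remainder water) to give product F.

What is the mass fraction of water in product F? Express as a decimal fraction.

Vapour removed = 0.253×0.232×1250 = 73.37 tonne/day; concentrate = 1176.6 tonne/day.
water reaching the mixer = 216.63 (from concentrate) + 1410×0.316 = 662.19 tonne/day.
Product flow = 1176.6 + 1410 = 2586.6 tonne/day; water fraction = 0.2560.

0.2560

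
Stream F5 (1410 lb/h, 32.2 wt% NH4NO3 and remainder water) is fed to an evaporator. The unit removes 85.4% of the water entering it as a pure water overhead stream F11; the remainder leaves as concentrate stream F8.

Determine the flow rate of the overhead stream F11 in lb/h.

water entering = 1410×0.678 = 955.98 lb/h; overhead removed = 0.854×955.98 = 816.41 lb/h.

816.4 lb/h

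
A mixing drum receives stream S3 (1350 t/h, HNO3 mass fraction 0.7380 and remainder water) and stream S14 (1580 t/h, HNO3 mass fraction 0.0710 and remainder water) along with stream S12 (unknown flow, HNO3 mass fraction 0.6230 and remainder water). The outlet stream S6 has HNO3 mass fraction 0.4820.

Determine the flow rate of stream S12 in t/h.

2154 t/h

Let S12 be the unknown flow. Total out = 2930 + S12.
HNO3 balance: 1108.5 + 0.623·S12 = 0.482·(2930 + S12)
(0.623 − 0.482)·S12 = 0.482×2930 − 1108.5 = 303.78
S12 = 303.78 / 0.141 = 2154.5 t/h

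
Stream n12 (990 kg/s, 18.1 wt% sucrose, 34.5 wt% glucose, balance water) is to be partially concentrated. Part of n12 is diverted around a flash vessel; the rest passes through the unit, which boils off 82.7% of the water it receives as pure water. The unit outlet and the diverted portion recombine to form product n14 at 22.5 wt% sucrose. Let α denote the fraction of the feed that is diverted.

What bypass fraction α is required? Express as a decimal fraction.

0.501

All 990×0.181 = 179.19 kg/s of sucrose reaches n14, so n14 = 179.19/0.225 = 796.4 kg/s and vapour = 193.6 kg/s.
The evaporator receives (1−α)·990 of feed at 0.474 water and removes 0.827 of that water:
0.827×0.474×(1−α)×990 = 193.6
(1−α) = 193.6/388.08 = 0.4989;  α = 0.5011.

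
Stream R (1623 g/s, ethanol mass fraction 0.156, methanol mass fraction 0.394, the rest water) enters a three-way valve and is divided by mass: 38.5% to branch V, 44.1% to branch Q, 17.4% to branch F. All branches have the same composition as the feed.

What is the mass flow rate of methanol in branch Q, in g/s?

282 g/s

Branch Q total = 0.441×1623 = 715.74 g/s.
methanol in Q = 0.394×715.74 = 282 g/s.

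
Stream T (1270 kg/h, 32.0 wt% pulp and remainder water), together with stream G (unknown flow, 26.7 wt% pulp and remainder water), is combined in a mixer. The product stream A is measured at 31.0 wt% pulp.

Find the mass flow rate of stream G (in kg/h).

295.3 kg/h

Let G be the unknown flow. Total out = 1270 + G.
pulp balance: 406.4 + 0.267·G = 0.310·(1270 + G)
(0.267 − 0.310)·G = 0.310×1270 − 406.4 = -12.7
G = -12.7 / -0.043 = 295.35 kg/h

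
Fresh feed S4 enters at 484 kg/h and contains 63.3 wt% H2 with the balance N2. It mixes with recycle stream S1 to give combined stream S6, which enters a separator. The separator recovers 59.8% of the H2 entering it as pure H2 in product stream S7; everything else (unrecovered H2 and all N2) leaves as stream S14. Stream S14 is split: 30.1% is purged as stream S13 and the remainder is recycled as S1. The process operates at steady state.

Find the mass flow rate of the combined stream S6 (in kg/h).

N2 enters only via S4 and leaves only via the purge: 484×0.367 = 0.301×(N2 in S14), and the separator passes all N2, so N2 in S6 = N2 in S14 = 590.13 kg/h.
H2 in S6: m_A = 484×0.633 + (1−0.301)·(1−0.598)·m_A, so m_A = 306.37/0.7190 = 426.11 kg/h.
S6 = 426.11 + 590.13 = 1016.2 kg/h.

1016 kg/h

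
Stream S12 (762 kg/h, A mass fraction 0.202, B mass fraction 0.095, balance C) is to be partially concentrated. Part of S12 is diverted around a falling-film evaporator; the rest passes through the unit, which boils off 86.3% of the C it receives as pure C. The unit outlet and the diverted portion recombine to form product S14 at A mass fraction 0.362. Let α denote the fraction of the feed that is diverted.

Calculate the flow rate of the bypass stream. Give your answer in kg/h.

All 762×0.202 = 153.92 kg/h of A reaches S14, so S14 = 153.92/0.362 = 425.2 kg/h and vapour = 336.8 kg/h.
The evaporator receives (1−α)·762 of feed at 0.703 C and removes 0.863 of that C:
0.863×0.703×(1−α)×762 = 336.8
(1−α) = 336.8/462.3 = 0.7285;  α = 0.2715.
Bypass flow = 0.2715×762 = 206.86 kg/h.

206.9 kg/h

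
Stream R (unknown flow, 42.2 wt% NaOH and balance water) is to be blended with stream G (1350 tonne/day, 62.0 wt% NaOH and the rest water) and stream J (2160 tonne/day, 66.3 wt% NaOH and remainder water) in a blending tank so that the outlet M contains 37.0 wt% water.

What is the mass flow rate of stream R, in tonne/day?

277.8 tonne/day

Let R be the unknown flow. Total out = 3510 + R.
water balance: 1240.9 + 0.578·R = 0.370·(3510 + R)
(0.578 − 0.370)·R = 0.370×3510 − 1240.9 = 57.78
R = 57.78 / 0.208 = 277.79 tonne/day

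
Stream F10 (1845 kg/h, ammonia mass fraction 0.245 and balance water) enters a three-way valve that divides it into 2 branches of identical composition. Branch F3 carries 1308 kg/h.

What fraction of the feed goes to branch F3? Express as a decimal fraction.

0.709

Fraction to F3 = 1308/1845 = 0.7089.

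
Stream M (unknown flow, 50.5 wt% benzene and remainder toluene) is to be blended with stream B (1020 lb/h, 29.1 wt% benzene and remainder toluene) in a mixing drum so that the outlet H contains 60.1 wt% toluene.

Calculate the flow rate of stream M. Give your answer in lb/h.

1039 lb/h

Let M be the unknown flow. Total out = 1020 + M.
toluene balance: 723.18 + 0.495·M = 0.601·(1020 + M)
(0.495 − 0.601)·M = 0.601×1020 − 723.18 = -110.16
M = -110.16 / -0.106 = 1039.2 lb/h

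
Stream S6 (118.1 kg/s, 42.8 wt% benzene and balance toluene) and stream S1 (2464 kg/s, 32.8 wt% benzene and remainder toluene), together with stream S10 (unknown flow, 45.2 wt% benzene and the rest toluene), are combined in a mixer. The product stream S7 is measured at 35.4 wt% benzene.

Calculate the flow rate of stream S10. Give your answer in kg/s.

564.5 kg/s

Let S10 be the unknown flow. Total out = 2582.1 + S10.
benzene balance: 858.74 + 0.452·S10 = 0.354·(2582.1 + S10)
(0.452 − 0.354)·S10 = 0.354×2582.1 − 858.74 = 55.325
S10 = 55.325 / 0.098 = 564.54 kg/s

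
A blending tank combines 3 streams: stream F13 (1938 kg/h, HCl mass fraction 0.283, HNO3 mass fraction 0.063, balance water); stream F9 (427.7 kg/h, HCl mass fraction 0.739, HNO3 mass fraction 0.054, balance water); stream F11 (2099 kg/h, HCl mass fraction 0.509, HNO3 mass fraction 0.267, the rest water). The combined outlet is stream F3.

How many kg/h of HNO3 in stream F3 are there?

HNO3 out = HNO3 in = 1938×0.063 + 427.7×0.054 + 2099×0.267 = 705.62 kg/h.

705.6 kg/h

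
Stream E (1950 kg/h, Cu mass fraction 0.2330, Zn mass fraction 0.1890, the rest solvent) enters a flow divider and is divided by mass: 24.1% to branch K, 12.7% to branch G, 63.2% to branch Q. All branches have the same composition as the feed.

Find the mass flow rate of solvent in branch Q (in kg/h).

Branch Q total = 0.632×1950 = 1232.4 kg/h.
solvent in Q = 0.578×1232.4 = 712.33 kg/h.

712.3 kg/h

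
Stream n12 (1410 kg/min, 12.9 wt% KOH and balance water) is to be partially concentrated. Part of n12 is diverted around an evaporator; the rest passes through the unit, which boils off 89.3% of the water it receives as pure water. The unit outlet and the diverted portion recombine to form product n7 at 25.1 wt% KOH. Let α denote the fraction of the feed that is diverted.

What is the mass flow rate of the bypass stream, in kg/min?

528.9 kg/min

All 1410×0.129 = 181.89 kg/min of KOH reaches n7, so n7 = 181.89/0.251 = 724.66 kg/min and vapour = 685.34 kg/min.
The evaporator receives (1−α)·1410 of feed at 0.871 water and removes 0.893 of that water:
0.893×0.871×(1−α)×1410 = 685.34
(1−α) = 685.34/1096.7 = 0.6249;  α = 0.3751.
Bypass flow = 0.3751×1410 = 528.88 kg/min.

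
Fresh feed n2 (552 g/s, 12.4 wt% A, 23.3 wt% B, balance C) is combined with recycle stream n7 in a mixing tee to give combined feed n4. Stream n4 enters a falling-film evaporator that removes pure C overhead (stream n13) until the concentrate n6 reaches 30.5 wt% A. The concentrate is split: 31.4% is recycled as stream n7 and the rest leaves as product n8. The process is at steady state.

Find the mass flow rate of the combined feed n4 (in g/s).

654.7 g/s

Overall A balance (none leaves overhead): A in fresh feed = A in product, i.e. 552×0.124 = (1−0.314)·n6·0.305.
n6 = 68.448/(0.305×0.686) = 327.14 g/s.
Recycle n7 = 0.314×327.14 = 102.72 g/s.
Combined feed n4 = 552 + 102.72 = 654.72 g/s.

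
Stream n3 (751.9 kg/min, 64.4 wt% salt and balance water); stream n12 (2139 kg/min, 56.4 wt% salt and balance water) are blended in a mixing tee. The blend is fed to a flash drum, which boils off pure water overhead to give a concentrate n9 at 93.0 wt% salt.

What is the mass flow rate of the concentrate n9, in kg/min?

salt entering = 751.9×0.644 + 2139×0.564 = 1690.6 kg/min.
All salt reports to n9, so n9 = 1690.6/0.930 = 1817.9 kg/min.

1818 kg/min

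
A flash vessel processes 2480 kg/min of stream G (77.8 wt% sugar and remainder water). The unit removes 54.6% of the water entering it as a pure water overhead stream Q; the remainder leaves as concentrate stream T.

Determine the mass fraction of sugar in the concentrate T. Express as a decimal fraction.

0.885

sugar is not removed: 2480×0.778 = 1929.4 kg/min of sugar enters T.
water entering = 2480×0.222 = 550.56 kg/min; overhead removed = 0.546×550.56 = 300.61 kg/min.
Concentrate = 2480 − 300.61 = 2179.4 kg/min.
Mass fraction = 1929.4/2179.4 = 0.885.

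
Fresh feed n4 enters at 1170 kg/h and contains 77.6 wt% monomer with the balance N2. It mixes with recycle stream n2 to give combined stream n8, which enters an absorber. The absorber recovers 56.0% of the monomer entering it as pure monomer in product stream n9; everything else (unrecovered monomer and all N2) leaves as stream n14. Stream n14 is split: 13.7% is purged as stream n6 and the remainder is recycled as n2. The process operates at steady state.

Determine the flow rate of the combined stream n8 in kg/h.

N2 enters only via n4 and leaves only via the purge: 1170×0.224 = 0.137×(N2 in n14), and the absorber passes all N2, so N2 in n8 = N2 in n14 = 1913 kg/h.
monomer in n8: m_A = 1170×0.776 + (1−0.137)·(1−0.560)·m_A, so m_A = 907.92/0.6203 = 1463.7 kg/h.
n8 = 1463.7 + 1913 = 3376.7 kg/h.

3377 kg/h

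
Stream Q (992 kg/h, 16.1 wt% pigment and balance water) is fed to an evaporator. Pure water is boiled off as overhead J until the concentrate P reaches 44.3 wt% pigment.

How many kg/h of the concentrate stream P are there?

360.5 kg/h

pigment is conserved: 992×0.161 = 159.71 kg/h all reports to the concentrate.
Concentrate = 159.71/(target fraction) = 360.52 kg/h.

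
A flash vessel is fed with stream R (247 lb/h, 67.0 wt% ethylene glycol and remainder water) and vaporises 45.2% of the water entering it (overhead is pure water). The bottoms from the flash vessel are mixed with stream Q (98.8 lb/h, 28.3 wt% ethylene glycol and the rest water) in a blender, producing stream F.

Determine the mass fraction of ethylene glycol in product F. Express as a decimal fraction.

Vapour removed = 0.452×0.330×247 = 36.843 lb/h; concentrate = 210.16 lb/h.
ethylene glycol reaching the mixer = 165.49 (from concentrate) + 98.8×0.283 = 193.45 lb/h.
Product flow = 210.16 + 98.8 = 308.96 lb/h; ethylene glycol fraction = 0.6261.

0.6261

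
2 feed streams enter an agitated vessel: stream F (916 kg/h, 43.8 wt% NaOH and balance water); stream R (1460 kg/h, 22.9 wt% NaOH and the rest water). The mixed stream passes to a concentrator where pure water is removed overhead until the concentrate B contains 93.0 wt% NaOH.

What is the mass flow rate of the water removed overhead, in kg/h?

1585 kg/h

NaOH entering = 916×0.438 + 1460×0.229 = 735.55 kg/h.
All NaOH reports to B, so B = 735.55/0.930 = 790.91 kg/h.
Total feed = 2376 kg/h; overhead = 2376 − 790.91 = 1585.1 kg/h.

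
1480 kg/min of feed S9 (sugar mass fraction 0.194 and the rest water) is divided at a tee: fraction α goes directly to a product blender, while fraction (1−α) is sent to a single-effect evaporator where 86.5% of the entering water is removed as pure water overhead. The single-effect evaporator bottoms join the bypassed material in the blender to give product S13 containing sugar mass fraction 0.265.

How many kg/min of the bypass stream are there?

All 1480×0.194 = 287.12 kg/min of sugar reaches S13, so S13 = 287.12/0.265 = 1083.5 kg/min and vapour = 396.53 kg/min.
The evaporator receives (1−α)·1480 of feed at 0.806 water and removes 0.865 of that water:
0.865×0.806×(1−α)×1480 = 396.53
(1−α) = 396.53/1031.8 = 0.3843;  α = 0.6157.
Bypass flow = 0.6157×1480 = 911.25 kg/min.

911.2 kg/min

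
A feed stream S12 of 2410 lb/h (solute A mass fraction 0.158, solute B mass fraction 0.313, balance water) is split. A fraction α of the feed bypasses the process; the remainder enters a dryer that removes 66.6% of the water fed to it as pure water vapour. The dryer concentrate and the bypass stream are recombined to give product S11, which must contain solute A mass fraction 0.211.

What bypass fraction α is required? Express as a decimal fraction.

0.287

All 2410×0.158 = 380.78 lb/h of solute A reaches S11, so S11 = 380.78/0.211 = 1804.6 lb/h and vapour = 605.36 lb/h.
The evaporator receives (1−α)·2410 of feed at 0.529 water and removes 0.666 of that water:
0.666×0.529×(1−α)×2410 = 605.36
(1−α) = 605.36/849.08 = 0.7130;  α = 0.2870.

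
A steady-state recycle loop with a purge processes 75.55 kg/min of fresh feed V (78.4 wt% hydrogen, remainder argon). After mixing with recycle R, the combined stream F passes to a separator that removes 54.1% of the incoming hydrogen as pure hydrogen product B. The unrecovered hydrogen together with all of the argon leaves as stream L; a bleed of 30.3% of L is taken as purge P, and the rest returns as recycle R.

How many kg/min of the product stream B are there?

hydrogen in F: m_A = 75.55×0.784 + (1−0.303)·(1−0.541)·m_A, so m_A = 59.231/0.6801 = 87.095 kg/min.
Product B = 0.541×87.095 = 47.118 kg/min.

47.12 kg/min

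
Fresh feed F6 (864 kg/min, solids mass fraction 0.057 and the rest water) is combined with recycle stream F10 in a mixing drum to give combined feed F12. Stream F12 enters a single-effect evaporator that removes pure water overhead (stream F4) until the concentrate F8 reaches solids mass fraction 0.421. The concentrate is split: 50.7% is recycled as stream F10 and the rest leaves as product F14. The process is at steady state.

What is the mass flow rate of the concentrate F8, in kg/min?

Overall solids balance (none leaves overhead): solids in fresh feed = solids in product, i.e. 864×0.057 = (1−0.507)·F8·0.421.
F8 = 49.248/(0.421×0.493) = 237.28 kg/min.

237.3 kg/min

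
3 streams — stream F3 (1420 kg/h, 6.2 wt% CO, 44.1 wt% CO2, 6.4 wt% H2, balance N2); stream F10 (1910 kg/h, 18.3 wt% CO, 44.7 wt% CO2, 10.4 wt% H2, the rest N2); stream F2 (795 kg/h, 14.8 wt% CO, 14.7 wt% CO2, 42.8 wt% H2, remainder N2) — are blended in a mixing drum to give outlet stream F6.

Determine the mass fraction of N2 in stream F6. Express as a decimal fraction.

0.326

Total flow out = 1420 + 1910 + 795 = 4125 kg/h.
N2 in = 1420×0.433 + 1910×0.266 + 795×0.277 = 1343.1 kg/h.
N2 mass fraction in F6 = 1343.1/4125 = 0.326.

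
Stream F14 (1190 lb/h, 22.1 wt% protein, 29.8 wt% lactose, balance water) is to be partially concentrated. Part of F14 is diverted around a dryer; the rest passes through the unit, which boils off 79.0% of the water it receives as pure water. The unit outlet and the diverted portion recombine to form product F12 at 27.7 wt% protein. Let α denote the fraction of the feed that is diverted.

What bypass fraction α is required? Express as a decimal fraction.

All 1190×0.221 = 262.99 lb/h of protein reaches F12, so F12 = 262.99/0.277 = 949.42 lb/h and vapour = 240.58 lb/h.
The evaporator receives (1−α)·1190 of feed at 0.481 water and removes 0.790 of that water:
0.790×0.481×(1−α)×1190 = 240.58
(1−α) = 240.58/452.19 = 0.5320;  α = 0.4680.

0.468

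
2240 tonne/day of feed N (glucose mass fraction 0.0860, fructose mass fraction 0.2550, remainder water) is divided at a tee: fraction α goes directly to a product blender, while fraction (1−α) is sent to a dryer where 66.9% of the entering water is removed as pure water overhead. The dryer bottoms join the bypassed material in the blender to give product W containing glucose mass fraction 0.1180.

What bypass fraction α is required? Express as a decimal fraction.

0.385

All 2240×0.086 = 192.64 tonne/day of glucose reaches W, so W = 192.64/0.118 = 1632.5 tonne/day and vapour = 607.46 tonne/day.
The evaporator receives (1−α)·2240 of feed at 0.659 water and removes 0.669 of that water:
0.669×0.659×(1−α)×2240 = 607.46
(1−α) = 607.46/987.55 = 0.6151;  α = 0.3849.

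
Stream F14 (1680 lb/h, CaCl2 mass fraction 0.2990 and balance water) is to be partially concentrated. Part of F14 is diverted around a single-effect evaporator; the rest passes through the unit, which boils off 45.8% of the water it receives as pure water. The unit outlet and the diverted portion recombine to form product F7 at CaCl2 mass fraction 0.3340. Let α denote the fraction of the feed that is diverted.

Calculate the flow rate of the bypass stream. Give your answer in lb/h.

All 1680×0.299 = 502.32 lb/h of CaCl2 reaches F7, so F7 = 502.32/0.334 = 1504 lb/h and vapour = 176.05 lb/h.
The evaporator receives (1−α)·1680 of feed at 0.701 water and removes 0.458 of that water:
0.458×0.701×(1−α)×1680 = 176.05
(1−α) = 176.05/539.38 = 0.3264;  α = 0.6736.
Bypass flow = 0.6736×1680 = 1131.7 lb/h.

1132 lb/h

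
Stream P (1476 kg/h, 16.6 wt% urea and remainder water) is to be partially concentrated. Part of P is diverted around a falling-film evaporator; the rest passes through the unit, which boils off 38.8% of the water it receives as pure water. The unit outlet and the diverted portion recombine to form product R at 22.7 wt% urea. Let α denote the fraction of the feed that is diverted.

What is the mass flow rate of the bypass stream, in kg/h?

All 1476×0.166 = 245.02 kg/h of urea reaches R, so R = 245.02/0.227 = 1079.4 kg/h and vapour = 396.63 kg/h.
The evaporator receives (1−α)·1476 of feed at 0.834 water and removes 0.388 of that water:
0.388×0.834×(1−α)×1476 = 396.63
(1−α) = 396.63/477.62 = 0.8304;  α = 0.1696.
Bypass flow = 0.1696×1476 = 250.28 kg/h.

250.3 kg/h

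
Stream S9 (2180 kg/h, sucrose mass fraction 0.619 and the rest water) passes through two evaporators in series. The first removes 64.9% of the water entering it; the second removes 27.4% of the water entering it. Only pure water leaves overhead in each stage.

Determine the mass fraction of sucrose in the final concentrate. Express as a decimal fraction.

0.864

water in feed = 2180×0.381 = 830.58 kg/h.
After stage 1: water left = (1−0.649)×830.58 = 291.53; stream total = 1641 kg/h.
After stage 2: water left = (1−0.274)×291.53 = 211.65; final concentrate = 1561.1 kg/h.
sucrose fraction = 1349.4/1561.1 = 0.864.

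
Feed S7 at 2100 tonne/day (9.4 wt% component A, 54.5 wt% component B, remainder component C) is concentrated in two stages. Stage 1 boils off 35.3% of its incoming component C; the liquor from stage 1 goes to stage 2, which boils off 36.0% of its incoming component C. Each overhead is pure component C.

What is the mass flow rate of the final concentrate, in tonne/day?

1656 tonne/day

component C in feed = 2100×0.361 = 758.1 tonne/day.
After stage 1: component C left = (1−0.353)×758.1 = 490.49; stream total = 1832.4 tonne/day.
After stage 2: component C left = (1−0.360)×490.49 = 313.91; final concentrate = 1655.8 tonne/day.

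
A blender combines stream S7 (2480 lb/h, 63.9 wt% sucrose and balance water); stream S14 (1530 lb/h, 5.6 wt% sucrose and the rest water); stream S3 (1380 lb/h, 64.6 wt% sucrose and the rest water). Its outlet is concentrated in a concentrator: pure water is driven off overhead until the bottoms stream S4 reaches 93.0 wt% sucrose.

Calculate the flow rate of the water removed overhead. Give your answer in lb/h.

sucrose entering = 2480×0.639 + 1530×0.056 + 1380×0.646 = 2561.9 lb/h.
All sucrose reports to S4, so S4 = 2561.9/0.930 = 2754.7 lb/h.
Total feed = 5390 lb/h; overhead = 5390 − 2754.7 = 2635.3 lb/h.

2635 lb/h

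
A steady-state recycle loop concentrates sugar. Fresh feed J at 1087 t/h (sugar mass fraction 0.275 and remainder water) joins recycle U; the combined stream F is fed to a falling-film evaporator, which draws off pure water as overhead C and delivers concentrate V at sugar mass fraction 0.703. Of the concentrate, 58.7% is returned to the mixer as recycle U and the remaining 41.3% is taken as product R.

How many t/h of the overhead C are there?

661.8 t/h

Overall sugar balance (none leaves overhead): sugar in fresh feed = sugar in product, i.e. 1087×0.275 = (1−0.587)·V·0.703.
V = 298.93/(0.703×0.413) = 1029.6 t/h.
Recycle U = 0.587×1029.6 = 604.36 t/h.
Combined feed F = 1087 + 604.36 = 1691.4 t/h.
Overhead C = F − V = 1691.4 − 1029.6 = 661.79 t/h.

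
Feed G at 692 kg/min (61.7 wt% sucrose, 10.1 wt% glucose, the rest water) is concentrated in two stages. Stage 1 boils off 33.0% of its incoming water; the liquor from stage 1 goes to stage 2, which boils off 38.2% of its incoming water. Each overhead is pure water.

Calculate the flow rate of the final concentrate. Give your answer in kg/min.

577.7 kg/min

water in feed = 692×0.282 = 195.14 kg/min.
After stage 1: water left = (1−0.330)×195.14 = 130.75; stream total = 627.6 kg/min.
After stage 2: water left = (1−0.382)×130.75 = 80.801; final concentrate = 577.66 kg/min.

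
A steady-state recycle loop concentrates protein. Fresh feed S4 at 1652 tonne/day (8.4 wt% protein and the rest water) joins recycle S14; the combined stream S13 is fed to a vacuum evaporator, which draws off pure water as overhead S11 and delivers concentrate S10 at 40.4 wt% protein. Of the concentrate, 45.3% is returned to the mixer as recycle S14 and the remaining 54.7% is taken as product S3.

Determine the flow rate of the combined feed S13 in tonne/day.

Overall protein balance (none leaves overhead): protein in fresh feed = protein in product, i.e. 1652×0.084 = (1−0.453)·S10·0.404.
S10 = 138.77/(0.404×0.547) = 627.94 tonne/day.
Recycle S14 = 0.453×627.94 = 284.46 tonne/day.
Combined feed S13 = 1652 + 284.46 = 1936.5 tonne/day.

1936 tonne/day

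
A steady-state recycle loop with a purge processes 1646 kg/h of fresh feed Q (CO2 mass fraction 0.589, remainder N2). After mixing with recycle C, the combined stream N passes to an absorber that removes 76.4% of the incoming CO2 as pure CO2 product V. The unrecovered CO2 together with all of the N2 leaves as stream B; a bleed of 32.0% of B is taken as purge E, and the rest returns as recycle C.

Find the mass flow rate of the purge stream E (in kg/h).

N2 enters only via Q and leaves only via the purge: 1646×0.411 = 0.320×(N2 in B), and the absorber passes all N2, so N2 in N = N2 in B = 2114.1 kg/h.
CO2 in N: m_A = 1646×0.589 + (1−0.320)·(1−0.764)·m_A, so m_A = 969.49/0.8395 = 1154.8 kg/h.
B = (1−0.764)×1154.8 + 2114.1 = 2386.6 kg/h.
Purge E = 0.320×2386.6 = 763.72 kg/h.

763.7 kg/h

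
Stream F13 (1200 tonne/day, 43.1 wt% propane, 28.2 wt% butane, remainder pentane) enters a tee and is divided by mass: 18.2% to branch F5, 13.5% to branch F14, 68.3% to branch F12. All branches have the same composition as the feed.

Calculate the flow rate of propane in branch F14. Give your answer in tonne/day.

Branch F14 total = 0.135×1200 = 162 tonne/day.
propane in F14 = 0.431×162 = 69.822 tonne/day.

69.82 tonne/day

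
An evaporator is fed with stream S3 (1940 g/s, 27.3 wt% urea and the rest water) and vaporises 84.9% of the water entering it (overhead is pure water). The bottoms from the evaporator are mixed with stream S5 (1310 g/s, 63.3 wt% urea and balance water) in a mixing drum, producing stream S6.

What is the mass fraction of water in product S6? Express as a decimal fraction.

0.338

Vapour removed = 0.849×0.727×1940 = 1197.4 g/s; concentrate = 742.59 g/s.
water reaching the mixer = 212.97 (from concentrate) + 1310×0.367 = 693.74 g/s.
Product flow = 742.59 + 1310 = 2052.6 g/s; water fraction = 0.338.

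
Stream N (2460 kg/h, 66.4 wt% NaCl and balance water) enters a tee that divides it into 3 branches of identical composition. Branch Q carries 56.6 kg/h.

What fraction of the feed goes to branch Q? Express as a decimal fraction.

0.023

Fraction to Q = 56.6/2460 = 0.0230.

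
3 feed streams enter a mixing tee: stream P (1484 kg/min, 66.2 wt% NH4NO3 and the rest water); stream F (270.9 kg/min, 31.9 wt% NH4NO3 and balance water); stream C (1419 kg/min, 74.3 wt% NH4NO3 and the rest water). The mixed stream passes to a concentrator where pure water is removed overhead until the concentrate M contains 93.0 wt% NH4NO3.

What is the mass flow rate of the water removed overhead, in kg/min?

NH4NO3 entering = 1484×0.662 + 270.9×0.319 + 1419×0.743 = 2123.1 kg/min.
All NH4NO3 reports to M, so M = 2123.1/0.930 = 2282.9 kg/min.
Total feed = 3173.9 kg/min; overhead = 3173.9 − 2282.9 = 890.95 kg/min.

891 kg/min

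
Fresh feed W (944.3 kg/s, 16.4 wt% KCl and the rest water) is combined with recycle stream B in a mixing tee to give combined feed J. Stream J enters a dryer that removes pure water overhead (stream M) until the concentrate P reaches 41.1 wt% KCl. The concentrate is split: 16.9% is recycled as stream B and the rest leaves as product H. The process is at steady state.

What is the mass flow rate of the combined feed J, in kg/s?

Overall KCl balance (none leaves overhead): KCl in fresh feed = KCl in product, i.e. 944.3×0.164 = (1−0.169)·P·0.411.
P = 154.87/(0.411×0.831) = 453.43 kg/s.
Recycle B = 0.169×453.43 = 76.63 kg/s.
Combined feed J = 944.3 + 76.63 = 1020.9 kg/s.

1021 kg/s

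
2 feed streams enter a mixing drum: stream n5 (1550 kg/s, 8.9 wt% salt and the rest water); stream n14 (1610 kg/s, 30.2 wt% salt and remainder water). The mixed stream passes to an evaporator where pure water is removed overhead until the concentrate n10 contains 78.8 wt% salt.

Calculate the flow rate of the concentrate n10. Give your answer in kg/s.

792.1 kg/s

salt entering = 1550×0.089 + 1610×0.302 = 624.17 kg/s.
All salt reports to n10, so n10 = 624.17/0.788 = 792.09 kg/s.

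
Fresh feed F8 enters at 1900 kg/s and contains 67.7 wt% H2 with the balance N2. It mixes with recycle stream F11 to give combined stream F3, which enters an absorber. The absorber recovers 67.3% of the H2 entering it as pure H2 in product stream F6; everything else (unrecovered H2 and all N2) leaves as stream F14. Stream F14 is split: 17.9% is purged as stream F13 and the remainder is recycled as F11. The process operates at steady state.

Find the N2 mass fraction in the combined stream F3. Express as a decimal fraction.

0.661

N2 enters only via F8 and leaves only via the purge: 1900×0.323 = 0.179×(N2 in F14), and the absorber passes all N2, so N2 in F3 = N2 in F14 = 3428.5 kg/s.
H2 in F3: m_A = 1900×0.677 + (1−0.179)·(1−0.673)·m_A, so m_A = 1286.3/0.7315 = 1758.4 kg/s.
F3 = 1758.4 + 3428.5 = 5186.9 kg/s.
N2 fraction in F3 = 3428.5/5186.9 = 0.661.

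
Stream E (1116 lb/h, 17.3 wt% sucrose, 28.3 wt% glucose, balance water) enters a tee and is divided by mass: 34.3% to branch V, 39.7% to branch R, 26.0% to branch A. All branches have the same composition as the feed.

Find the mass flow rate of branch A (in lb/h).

Branch A flow = 0.260×1116 = 290.16 lb/h.

290.2 lb/h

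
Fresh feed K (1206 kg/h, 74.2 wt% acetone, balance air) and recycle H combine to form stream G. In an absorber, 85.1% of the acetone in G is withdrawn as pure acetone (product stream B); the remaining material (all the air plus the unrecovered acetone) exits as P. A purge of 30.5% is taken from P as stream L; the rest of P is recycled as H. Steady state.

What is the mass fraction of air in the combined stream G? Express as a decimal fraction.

0.505

air enters only via K and leaves only via the purge: 1206×0.258 = 0.305×(air in P), and the absorber passes all air, so air in G = air in P = 1020.2 kg/h.
acetone in G: m_A = 1206×0.742 + (1−0.305)·(1−0.851)·m_A, so m_A = 894.85/0.8964 = 998.22 kg/h.
G = 998.22 + 1020.2 = 2018.4 kg/h.
air fraction in G = 1020.2/2018.4 = 0.505.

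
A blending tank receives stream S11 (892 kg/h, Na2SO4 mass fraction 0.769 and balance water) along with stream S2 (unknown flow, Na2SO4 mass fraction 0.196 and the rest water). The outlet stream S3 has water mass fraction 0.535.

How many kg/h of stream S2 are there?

Let S2 be the unknown flow. Total out = 892 + S2.
water balance: 206.05 + 0.804·S2 = 0.535·(892 + S2)
(0.804 − 0.535)·S2 = 0.535×892 − 206.05 = 271.17
S2 = 271.17 / 0.269 = 1008.1 kg/h

1008 kg/h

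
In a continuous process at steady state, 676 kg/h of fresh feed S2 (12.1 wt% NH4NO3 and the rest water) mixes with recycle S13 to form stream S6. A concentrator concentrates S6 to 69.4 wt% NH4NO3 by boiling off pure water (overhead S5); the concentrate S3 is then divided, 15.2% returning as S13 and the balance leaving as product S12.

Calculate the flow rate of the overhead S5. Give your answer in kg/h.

Overall NH4NO3 balance (none leaves overhead): NH4NO3 in fresh feed = NH4NO3 in product, i.e. 676×0.121 = (1−0.152)·S3·0.694.
S3 = 81.796/(0.694×0.848) = 138.99 kg/h.
Recycle S13 = 0.152×138.99 = 21.126 kg/h.
Combined feed S6 = 676 + 21.126 = 697.13 kg/h.
Overhead S5 = S6 − S3 = 697.13 − 138.99 = 558.14 kg/h.

558.1 kg/h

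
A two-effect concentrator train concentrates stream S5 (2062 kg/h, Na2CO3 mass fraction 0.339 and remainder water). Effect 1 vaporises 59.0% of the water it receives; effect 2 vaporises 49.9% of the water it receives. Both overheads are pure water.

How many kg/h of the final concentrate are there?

979 kg/h

water in feed = 2062×0.661 = 1363 kg/h.
After stage 1: water left = (1−0.590)×1363 = 558.82; stream total = 1257.8 kg/h.
After stage 2: water left = (1−0.499)×558.82 = 279.97; final concentrate = 978.99 kg/h.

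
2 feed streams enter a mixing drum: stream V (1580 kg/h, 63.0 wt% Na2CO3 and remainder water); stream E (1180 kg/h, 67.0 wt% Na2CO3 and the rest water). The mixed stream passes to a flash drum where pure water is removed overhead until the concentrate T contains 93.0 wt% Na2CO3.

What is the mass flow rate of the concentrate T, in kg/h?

1920 kg/h

Na2CO3 entering = 1580×0.630 + 1180×0.670 = 1786 kg/h.
All Na2CO3 reports to T, so T = 1786/0.930 = 1920.4 kg/h.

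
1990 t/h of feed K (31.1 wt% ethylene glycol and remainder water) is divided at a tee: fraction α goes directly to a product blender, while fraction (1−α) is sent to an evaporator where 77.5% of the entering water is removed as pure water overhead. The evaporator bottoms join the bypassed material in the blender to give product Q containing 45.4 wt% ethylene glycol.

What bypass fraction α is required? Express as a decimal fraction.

0.410

All 1990×0.311 = 618.89 t/h of ethylene glycol reaches Q, so Q = 618.89/0.454 = 1363.2 t/h and vapour = 626.81 t/h.
The evaporator receives (1−α)·1990 of feed at 0.689 water and removes 0.775 of that water:
0.775×0.689×(1−α)×1990 = 626.81
(1−α) = 626.81/1062.6 = 0.5899;  α = 0.4101.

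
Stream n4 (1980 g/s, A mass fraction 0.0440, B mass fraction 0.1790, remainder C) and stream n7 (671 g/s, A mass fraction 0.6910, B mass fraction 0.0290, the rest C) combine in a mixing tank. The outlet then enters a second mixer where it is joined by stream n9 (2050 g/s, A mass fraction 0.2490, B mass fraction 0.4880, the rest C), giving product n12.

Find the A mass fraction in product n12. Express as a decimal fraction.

0.2257

Overall, product flow = 4701 g/s.
A in = 1980×0.044 + 671×0.691 + 2050×0.249 = 1061.2 g/s.
A fraction in n12 = 0.2257.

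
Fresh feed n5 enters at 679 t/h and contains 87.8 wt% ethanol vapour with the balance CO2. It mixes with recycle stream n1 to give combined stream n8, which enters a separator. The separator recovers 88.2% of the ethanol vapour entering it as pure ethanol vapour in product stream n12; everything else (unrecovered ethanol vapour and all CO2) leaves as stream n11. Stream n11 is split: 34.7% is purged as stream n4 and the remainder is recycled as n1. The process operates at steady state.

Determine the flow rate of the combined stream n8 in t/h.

CO2 enters only via n5 and leaves only via the purge: 679×0.122 = 0.347×(CO2 in n11), and the separator passes all CO2, so CO2 in n8 = CO2 in n11 = 238.73 t/h.
ethanol vapour in n8: m_A = 679×0.878 + (1−0.347)·(1−0.882)·m_A, so m_A = 596.16/0.9229 = 645.93 t/h.
n8 = 645.93 + 238.73 = 884.66 t/h.

884.7 t/h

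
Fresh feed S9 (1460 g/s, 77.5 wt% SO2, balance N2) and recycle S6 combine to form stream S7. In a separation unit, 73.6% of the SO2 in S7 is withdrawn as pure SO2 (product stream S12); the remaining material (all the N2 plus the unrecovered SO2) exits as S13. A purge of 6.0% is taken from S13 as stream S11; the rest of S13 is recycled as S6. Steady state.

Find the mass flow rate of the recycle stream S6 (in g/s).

N2 enters only via S9 and leaves only via the purge: 1460×0.225 = 0.060×(N2 in S13), and the separation unit passes all N2, so N2 in S7 = N2 in S13 = 5475 g/s.
SO2 in S7: m_A = 1460×0.775 + (1−0.060)·(1−0.736)·m_A, so m_A = 1131.5/0.7518 = 1505 g/s.
S13 = (1−0.736)×1505 + 5475 = 5872.3 g/s.
Recycle S6 = (1−0.060)×5872.3 = 5520 g/s.

5520 g/s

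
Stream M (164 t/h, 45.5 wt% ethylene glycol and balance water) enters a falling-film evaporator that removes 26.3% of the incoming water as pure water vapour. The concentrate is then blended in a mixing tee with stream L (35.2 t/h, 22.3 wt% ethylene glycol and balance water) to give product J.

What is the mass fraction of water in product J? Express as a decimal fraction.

0.531

Vapour removed = 0.263×0.545×164 = 23.507 t/h; concentrate = 140.49 t/h.
water reaching the mixer = 65.873 (from concentrate) + 35.2×0.777 = 93.223 t/h.
Product flow = 140.49 + 35.2 = 175.69 t/h; water fraction = 0.531.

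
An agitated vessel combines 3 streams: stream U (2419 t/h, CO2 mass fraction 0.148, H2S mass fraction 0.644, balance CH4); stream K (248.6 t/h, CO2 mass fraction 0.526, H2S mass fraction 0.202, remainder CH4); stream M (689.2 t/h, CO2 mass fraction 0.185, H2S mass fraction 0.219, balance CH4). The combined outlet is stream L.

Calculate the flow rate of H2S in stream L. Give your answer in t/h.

1759 t/h

H2S out = H2S in = 2419×0.644 + 248.6×0.202 + 689.2×0.219 = 1759 t/h.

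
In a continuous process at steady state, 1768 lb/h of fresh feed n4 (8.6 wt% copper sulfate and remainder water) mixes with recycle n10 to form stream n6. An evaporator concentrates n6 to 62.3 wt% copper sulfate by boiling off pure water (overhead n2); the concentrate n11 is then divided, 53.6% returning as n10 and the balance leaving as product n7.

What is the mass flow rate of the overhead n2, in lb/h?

Overall copper sulfate balance (none leaves overhead): copper sulfate in fresh feed = copper sulfate in product, i.e. 1768×0.086 = (1−0.536)·n11·0.623.
n11 = 152.05/(0.623×0.464) = 525.99 lb/h.
Recycle n10 = 0.536×525.99 = 281.93 lb/h.
Combined feed n6 = 1768 + 281.93 = 2049.9 lb/h.
Overhead n2 = n6 − n11 = 2049.9 − 525.99 = 1523.9 lb/h.

1524 lb/h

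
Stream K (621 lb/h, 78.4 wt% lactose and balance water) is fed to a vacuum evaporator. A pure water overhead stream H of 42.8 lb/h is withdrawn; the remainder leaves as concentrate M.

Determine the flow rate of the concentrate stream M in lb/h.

578.2 lb/h

Concentrate = 621 − 42.8 = 578.2 lb/h.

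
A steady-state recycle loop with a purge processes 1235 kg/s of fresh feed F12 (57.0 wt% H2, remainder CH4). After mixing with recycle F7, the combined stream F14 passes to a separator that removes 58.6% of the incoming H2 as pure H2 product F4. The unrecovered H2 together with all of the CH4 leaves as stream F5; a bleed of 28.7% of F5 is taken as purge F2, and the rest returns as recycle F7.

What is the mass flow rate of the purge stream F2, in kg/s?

649.7 kg/s

CH4 enters only via F12 and leaves only via the purge: 1235×0.430 = 0.287×(CH4 in F5), and the separator passes all CH4, so CH4 in F14 = CH4 in F5 = 1850.3 kg/s.
H2 in F14: m_A = 1235×0.570 + (1−0.287)·(1−0.586)·m_A, so m_A = 703.95/0.7048 = 998.77 kg/s.
F5 = (1−0.586)×998.77 + 1850.3 = 2263.8 kg/s.
Purge F2 = 0.287×2263.8 = 649.72 kg/s.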